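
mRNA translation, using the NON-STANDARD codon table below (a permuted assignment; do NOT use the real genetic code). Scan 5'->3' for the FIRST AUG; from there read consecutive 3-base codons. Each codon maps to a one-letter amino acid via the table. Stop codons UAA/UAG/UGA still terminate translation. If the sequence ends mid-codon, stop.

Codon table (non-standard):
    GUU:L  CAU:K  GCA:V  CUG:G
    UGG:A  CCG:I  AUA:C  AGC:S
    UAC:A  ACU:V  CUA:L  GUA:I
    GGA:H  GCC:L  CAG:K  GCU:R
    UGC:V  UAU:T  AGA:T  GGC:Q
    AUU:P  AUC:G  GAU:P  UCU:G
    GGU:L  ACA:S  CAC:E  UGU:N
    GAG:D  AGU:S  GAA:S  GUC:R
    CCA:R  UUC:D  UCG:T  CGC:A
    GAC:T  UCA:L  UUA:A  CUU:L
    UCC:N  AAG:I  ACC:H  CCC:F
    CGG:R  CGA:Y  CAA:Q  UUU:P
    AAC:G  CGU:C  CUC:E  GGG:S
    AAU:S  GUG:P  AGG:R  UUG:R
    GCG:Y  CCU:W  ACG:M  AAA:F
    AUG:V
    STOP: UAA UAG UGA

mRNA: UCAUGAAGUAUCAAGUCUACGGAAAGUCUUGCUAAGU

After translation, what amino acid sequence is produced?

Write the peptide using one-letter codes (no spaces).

start AUG at pos 2
pos 2: AUG -> V; peptide=V
pos 5: AAG -> I; peptide=VI
pos 8: UAU -> T; peptide=VIT
pos 11: CAA -> Q; peptide=VITQ
pos 14: GUC -> R; peptide=VITQR
pos 17: UAC -> A; peptide=VITQRA
pos 20: GGA -> H; peptide=VITQRAH
pos 23: AAG -> I; peptide=VITQRAHI
pos 26: UCU -> G; peptide=VITQRAHIG
pos 29: UGC -> V; peptide=VITQRAHIGV
pos 32: UAA -> STOP

Answer: VITQRAHIGV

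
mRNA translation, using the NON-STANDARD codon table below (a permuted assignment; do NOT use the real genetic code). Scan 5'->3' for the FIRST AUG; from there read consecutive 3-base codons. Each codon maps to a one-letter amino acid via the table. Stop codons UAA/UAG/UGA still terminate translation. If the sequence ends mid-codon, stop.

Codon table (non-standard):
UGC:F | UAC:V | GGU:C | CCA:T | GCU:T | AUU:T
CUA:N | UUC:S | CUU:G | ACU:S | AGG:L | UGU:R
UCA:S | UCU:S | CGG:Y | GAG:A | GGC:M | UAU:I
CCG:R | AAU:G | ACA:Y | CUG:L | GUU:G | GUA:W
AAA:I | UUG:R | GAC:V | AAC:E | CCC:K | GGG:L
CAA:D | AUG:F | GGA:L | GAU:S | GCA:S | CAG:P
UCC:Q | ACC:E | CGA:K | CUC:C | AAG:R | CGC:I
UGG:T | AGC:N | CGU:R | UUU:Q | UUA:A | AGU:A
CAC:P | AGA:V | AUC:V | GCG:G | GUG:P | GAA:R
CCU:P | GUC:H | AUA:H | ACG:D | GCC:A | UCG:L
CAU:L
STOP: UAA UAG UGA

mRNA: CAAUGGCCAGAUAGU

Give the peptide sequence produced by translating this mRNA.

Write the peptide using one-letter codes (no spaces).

Answer: FAV

Derivation:
start AUG at pos 2
pos 2: AUG -> F; peptide=F
pos 5: GCC -> A; peptide=FA
pos 8: AGA -> V; peptide=FAV
pos 11: UAG -> STOP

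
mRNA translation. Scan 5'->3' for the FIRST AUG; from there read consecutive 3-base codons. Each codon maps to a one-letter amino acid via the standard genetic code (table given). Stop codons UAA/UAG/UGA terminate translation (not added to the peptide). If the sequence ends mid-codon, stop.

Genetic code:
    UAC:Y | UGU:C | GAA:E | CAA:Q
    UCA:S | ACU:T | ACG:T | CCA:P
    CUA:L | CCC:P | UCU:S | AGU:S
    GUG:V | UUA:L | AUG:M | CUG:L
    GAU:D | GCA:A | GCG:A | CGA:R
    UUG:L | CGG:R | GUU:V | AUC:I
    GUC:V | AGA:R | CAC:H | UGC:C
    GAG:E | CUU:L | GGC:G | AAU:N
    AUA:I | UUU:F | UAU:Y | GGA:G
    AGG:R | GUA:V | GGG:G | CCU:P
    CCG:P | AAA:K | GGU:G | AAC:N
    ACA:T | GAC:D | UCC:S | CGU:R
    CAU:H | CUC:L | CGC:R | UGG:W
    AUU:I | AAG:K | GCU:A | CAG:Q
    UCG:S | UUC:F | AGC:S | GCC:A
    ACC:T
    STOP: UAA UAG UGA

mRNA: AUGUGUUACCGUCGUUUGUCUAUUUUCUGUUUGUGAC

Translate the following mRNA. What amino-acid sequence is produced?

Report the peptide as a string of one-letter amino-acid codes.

Answer: MCYRRLSIFCL

Derivation:
start AUG at pos 0
pos 0: AUG -> M; peptide=M
pos 3: UGU -> C; peptide=MC
pos 6: UAC -> Y; peptide=MCY
pos 9: CGU -> R; peptide=MCYR
pos 12: CGU -> R; peptide=MCYRR
pos 15: UUG -> L; peptide=MCYRRL
pos 18: UCU -> S; peptide=MCYRRLS
pos 21: AUU -> I; peptide=MCYRRLSI
pos 24: UUC -> F; peptide=MCYRRLSIF
pos 27: UGU -> C; peptide=MCYRRLSIFC
pos 30: UUG -> L; peptide=MCYRRLSIFCL
pos 33: UGA -> STOP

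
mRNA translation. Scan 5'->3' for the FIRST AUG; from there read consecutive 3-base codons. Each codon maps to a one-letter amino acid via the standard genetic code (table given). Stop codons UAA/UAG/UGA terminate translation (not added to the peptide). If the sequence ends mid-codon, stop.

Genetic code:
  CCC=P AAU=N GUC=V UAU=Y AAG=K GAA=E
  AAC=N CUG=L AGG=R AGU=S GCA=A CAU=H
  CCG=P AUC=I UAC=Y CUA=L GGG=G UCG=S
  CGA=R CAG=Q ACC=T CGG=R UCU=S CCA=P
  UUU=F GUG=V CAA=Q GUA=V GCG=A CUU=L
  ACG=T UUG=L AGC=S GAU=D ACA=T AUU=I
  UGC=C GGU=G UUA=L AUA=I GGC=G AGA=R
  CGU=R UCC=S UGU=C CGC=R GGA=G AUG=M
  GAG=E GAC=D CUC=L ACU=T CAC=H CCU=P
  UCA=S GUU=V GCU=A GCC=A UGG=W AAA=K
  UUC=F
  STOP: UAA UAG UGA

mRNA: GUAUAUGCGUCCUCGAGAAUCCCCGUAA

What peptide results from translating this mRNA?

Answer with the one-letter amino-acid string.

start AUG at pos 4
pos 4: AUG -> M; peptide=M
pos 7: CGU -> R; peptide=MR
pos 10: CCU -> P; peptide=MRP
pos 13: CGA -> R; peptide=MRPR
pos 16: GAA -> E; peptide=MRPRE
pos 19: UCC -> S; peptide=MRPRES
pos 22: CCG -> P; peptide=MRPRESP
pos 25: UAA -> STOP

Answer: MRPRESP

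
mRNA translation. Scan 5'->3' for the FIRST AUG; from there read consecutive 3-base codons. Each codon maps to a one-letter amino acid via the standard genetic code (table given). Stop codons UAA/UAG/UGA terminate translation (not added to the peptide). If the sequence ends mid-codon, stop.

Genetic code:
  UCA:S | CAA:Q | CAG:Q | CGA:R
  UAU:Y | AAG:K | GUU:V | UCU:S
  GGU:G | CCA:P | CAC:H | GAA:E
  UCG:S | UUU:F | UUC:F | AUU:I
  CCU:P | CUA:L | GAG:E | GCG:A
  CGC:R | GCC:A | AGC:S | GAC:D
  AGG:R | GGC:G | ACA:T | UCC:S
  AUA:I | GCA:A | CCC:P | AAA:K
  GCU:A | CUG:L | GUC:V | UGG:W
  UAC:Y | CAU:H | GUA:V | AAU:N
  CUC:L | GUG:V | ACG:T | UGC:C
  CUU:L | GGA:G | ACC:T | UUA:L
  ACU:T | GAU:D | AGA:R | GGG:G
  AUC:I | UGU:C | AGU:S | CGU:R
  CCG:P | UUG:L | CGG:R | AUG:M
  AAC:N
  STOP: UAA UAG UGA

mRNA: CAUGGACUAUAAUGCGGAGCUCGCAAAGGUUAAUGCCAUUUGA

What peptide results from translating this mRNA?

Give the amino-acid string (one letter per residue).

start AUG at pos 1
pos 1: AUG -> M; peptide=M
pos 4: GAC -> D; peptide=MD
pos 7: UAU -> Y; peptide=MDY
pos 10: AAU -> N; peptide=MDYN
pos 13: GCG -> A; peptide=MDYNA
pos 16: GAG -> E; peptide=MDYNAE
pos 19: CUC -> L; peptide=MDYNAEL
pos 22: GCA -> A; peptide=MDYNAELA
pos 25: AAG -> K; peptide=MDYNAELAK
pos 28: GUU -> V; peptide=MDYNAELAKV
pos 31: AAU -> N; peptide=MDYNAELAKVN
pos 34: GCC -> A; peptide=MDYNAELAKVNA
pos 37: AUU -> I; peptide=MDYNAELAKVNAI
pos 40: UGA -> STOP

Answer: MDYNAELAKVNAI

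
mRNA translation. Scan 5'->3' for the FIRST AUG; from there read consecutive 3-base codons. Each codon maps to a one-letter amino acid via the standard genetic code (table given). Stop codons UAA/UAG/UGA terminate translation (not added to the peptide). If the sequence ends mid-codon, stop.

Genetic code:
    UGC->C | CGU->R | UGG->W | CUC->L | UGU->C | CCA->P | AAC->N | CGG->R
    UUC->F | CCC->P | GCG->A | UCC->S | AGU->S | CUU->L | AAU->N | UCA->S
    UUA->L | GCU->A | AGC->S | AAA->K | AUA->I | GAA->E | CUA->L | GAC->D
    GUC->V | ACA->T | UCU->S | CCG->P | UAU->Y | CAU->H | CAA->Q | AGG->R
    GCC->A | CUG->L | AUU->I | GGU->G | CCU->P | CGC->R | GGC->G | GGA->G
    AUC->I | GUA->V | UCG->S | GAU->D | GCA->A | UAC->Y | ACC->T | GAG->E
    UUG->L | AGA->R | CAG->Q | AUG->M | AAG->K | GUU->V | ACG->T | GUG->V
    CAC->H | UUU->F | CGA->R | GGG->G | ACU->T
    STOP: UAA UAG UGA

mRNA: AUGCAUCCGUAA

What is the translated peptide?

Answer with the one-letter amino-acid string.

start AUG at pos 0
pos 0: AUG -> M; peptide=M
pos 3: CAU -> H; peptide=MH
pos 6: CCG -> P; peptide=MHP
pos 9: UAA -> STOP

Answer: MHP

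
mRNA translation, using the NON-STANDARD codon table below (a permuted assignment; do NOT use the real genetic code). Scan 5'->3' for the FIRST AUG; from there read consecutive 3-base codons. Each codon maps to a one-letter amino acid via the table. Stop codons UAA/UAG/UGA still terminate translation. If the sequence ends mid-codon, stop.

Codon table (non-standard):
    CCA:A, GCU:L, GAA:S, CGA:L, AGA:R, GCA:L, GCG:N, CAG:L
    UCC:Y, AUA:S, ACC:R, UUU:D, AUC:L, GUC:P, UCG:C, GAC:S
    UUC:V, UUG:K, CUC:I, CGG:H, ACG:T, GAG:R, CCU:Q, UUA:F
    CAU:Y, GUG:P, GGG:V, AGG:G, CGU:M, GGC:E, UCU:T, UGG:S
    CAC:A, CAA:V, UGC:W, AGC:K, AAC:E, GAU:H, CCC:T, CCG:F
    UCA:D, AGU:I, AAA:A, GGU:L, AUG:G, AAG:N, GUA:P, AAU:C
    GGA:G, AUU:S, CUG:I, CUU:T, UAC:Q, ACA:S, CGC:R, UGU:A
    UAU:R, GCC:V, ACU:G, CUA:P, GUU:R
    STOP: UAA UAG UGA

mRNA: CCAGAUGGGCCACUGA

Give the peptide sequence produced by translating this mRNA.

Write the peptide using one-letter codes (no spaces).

start AUG at pos 4
pos 4: AUG -> G; peptide=G
pos 7: GGC -> E; peptide=GE
pos 10: CAC -> A; peptide=GEA
pos 13: UGA -> STOP

Answer: GEA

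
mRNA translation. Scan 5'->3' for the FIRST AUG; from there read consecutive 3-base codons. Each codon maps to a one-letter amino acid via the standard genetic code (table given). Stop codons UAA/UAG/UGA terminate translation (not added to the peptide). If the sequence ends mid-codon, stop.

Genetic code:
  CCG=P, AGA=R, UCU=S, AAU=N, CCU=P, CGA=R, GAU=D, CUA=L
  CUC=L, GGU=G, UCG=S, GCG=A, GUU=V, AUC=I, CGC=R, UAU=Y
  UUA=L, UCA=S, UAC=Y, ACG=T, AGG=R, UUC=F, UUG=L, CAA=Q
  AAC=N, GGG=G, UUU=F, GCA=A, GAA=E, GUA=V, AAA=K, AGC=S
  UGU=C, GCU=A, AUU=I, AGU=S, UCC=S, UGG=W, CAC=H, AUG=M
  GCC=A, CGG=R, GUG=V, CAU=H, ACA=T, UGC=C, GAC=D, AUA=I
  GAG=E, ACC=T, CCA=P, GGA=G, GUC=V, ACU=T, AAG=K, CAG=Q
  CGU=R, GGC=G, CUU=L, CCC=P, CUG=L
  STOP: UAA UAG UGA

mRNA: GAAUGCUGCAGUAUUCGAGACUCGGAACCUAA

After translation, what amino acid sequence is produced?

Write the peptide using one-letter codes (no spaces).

Answer: MLQYSRLGT

Derivation:
start AUG at pos 2
pos 2: AUG -> M; peptide=M
pos 5: CUG -> L; peptide=ML
pos 8: CAG -> Q; peptide=MLQ
pos 11: UAU -> Y; peptide=MLQY
pos 14: UCG -> S; peptide=MLQYS
pos 17: AGA -> R; peptide=MLQYSR
pos 20: CUC -> L; peptide=MLQYSRL
pos 23: GGA -> G; peptide=MLQYSRLG
pos 26: ACC -> T; peptide=MLQYSRLGT
pos 29: UAA -> STOP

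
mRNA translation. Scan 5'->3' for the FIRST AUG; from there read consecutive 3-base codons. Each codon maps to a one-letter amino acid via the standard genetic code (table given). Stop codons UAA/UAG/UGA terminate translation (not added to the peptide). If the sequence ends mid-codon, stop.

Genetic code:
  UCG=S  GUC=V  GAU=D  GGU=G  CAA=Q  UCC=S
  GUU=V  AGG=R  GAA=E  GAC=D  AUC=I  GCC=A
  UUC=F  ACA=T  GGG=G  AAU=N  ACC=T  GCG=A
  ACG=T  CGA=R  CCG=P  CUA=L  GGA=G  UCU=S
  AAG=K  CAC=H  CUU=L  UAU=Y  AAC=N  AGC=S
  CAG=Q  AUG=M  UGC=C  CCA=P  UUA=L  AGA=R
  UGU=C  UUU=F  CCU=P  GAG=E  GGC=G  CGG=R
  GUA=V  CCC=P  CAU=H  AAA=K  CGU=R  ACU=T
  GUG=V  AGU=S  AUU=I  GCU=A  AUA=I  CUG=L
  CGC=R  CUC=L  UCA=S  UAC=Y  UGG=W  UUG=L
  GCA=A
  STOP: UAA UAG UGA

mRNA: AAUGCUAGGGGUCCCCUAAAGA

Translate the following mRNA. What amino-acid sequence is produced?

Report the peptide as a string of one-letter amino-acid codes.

Answer: MLGVP

Derivation:
start AUG at pos 1
pos 1: AUG -> M; peptide=M
pos 4: CUA -> L; peptide=ML
pos 7: GGG -> G; peptide=MLG
pos 10: GUC -> V; peptide=MLGV
pos 13: CCC -> P; peptide=MLGVP
pos 16: UAA -> STOP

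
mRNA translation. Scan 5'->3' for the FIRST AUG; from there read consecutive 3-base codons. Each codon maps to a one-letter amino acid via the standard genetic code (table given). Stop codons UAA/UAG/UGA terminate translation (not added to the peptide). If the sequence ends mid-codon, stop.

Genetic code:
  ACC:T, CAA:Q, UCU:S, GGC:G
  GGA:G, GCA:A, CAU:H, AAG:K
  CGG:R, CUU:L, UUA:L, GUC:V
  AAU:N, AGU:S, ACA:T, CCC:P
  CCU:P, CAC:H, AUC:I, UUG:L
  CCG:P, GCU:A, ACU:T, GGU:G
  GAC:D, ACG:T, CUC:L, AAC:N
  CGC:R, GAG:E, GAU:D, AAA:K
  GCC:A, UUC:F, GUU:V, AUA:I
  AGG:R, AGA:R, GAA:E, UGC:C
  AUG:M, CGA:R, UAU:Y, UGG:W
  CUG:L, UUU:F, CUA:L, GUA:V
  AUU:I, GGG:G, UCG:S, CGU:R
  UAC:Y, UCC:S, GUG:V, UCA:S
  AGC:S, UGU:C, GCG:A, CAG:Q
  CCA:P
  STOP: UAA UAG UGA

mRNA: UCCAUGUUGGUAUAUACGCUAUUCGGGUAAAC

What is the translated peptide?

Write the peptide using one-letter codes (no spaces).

Answer: MLVYTLFG

Derivation:
start AUG at pos 3
pos 3: AUG -> M; peptide=M
pos 6: UUG -> L; peptide=ML
pos 9: GUA -> V; peptide=MLV
pos 12: UAU -> Y; peptide=MLVY
pos 15: ACG -> T; peptide=MLVYT
pos 18: CUA -> L; peptide=MLVYTL
pos 21: UUC -> F; peptide=MLVYTLF
pos 24: GGG -> G; peptide=MLVYTLFG
pos 27: UAA -> STOP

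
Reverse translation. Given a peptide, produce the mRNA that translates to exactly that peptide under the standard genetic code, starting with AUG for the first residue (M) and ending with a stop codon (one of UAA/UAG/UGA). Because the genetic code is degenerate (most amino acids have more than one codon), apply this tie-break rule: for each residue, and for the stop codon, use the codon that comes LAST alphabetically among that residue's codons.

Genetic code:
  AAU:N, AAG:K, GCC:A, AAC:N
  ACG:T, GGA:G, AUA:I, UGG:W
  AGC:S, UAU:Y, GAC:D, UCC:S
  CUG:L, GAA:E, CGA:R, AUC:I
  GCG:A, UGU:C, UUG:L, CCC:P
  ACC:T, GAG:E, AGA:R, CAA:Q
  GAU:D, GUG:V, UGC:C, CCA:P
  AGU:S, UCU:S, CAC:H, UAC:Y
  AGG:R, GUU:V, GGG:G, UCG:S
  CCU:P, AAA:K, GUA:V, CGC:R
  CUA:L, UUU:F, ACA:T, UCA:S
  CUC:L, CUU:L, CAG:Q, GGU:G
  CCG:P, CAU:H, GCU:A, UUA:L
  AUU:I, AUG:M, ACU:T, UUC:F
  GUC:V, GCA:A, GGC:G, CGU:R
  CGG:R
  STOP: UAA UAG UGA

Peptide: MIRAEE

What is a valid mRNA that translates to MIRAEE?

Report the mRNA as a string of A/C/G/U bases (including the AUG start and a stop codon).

Answer: mRNA: AUGAUUCGUGCUGAGGAGUGA

Derivation:
residue 1: M -> AUG (start codon)
residue 2: I codons sorted = AUA,AUC,AUU -> pick last = AUU
residue 3: R codons sorted = AGA,AGG,CGA,CGC,CGG,CGU -> pick last = CGU
residue 4: A codons sorted = GCA,GCC,GCG,GCU -> pick last = GCU
residue 5: E codons sorted = GAA,GAG -> pick last = GAG
residue 6: E codons sorted = GAA,GAG -> pick last = GAG
terminator: stop codons sorted = UAA,UAG,UGA -> pick last = UGA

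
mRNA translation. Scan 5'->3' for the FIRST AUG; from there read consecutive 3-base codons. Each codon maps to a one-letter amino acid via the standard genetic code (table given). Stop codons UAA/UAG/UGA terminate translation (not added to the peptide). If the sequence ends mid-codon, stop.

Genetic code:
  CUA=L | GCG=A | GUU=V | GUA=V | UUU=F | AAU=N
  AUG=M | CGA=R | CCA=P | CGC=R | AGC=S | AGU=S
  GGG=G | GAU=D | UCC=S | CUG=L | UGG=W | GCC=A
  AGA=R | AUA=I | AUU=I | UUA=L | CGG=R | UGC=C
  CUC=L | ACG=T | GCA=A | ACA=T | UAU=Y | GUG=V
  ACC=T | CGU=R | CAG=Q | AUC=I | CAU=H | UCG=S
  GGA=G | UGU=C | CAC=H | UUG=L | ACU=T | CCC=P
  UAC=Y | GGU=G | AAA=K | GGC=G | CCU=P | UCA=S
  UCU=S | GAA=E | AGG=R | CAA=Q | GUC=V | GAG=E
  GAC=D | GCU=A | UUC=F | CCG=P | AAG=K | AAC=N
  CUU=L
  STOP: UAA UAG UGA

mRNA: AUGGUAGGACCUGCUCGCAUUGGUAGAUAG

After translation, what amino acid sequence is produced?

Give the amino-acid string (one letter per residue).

start AUG at pos 0
pos 0: AUG -> M; peptide=M
pos 3: GUA -> V; peptide=MV
pos 6: GGA -> G; peptide=MVG
pos 9: CCU -> P; peptide=MVGP
pos 12: GCU -> A; peptide=MVGPA
pos 15: CGC -> R; peptide=MVGPAR
pos 18: AUU -> I; peptide=MVGPARI
pos 21: GGU -> G; peptide=MVGPARIG
pos 24: AGA -> R; peptide=MVGPARIGR
pos 27: UAG -> STOP

Answer: MVGPARIGR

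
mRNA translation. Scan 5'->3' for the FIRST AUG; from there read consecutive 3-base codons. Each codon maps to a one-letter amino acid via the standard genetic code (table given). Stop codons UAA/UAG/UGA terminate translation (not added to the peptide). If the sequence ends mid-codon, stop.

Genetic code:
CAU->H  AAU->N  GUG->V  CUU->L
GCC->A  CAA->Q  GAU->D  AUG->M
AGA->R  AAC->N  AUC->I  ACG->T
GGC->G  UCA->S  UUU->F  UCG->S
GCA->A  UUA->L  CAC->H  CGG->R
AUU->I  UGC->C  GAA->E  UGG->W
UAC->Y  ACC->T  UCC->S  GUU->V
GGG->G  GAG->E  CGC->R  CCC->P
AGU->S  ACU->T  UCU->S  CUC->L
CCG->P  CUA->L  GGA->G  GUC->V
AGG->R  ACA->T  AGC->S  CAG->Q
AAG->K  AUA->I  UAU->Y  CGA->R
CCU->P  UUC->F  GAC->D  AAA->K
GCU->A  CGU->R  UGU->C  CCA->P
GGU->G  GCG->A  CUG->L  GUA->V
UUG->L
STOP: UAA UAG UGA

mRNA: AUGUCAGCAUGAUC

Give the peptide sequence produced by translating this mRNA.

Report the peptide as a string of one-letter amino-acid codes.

start AUG at pos 0
pos 0: AUG -> M; peptide=M
pos 3: UCA -> S; peptide=MS
pos 6: GCA -> A; peptide=MSA
pos 9: UGA -> STOP

Answer: MSA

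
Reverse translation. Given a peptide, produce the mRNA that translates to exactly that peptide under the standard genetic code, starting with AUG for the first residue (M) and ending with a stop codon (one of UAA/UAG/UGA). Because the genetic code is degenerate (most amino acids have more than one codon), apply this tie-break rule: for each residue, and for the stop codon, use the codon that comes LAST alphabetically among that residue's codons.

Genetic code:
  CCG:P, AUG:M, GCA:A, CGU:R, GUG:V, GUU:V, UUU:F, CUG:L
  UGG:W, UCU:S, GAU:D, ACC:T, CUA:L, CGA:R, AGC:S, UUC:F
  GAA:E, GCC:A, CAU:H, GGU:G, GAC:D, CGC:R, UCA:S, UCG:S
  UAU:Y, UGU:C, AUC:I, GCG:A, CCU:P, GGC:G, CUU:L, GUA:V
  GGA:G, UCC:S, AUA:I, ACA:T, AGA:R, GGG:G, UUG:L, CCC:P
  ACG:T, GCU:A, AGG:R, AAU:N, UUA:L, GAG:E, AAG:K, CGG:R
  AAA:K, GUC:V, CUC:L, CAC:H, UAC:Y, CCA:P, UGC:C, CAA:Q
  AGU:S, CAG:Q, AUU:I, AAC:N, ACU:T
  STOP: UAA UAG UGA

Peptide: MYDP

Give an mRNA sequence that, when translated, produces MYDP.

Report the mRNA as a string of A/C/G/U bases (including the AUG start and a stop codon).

Answer: mRNA: AUGUAUGAUCCUUGA

Derivation:
residue 1: M -> AUG (start codon)
residue 2: Y codons sorted = UAC,UAU -> pick last = UAU
residue 3: D codons sorted = GAC,GAU -> pick last = GAU
residue 4: P codons sorted = CCA,CCC,CCG,CCU -> pick last = CCU
terminator: stop codons sorted = UAA,UAG,UGA -> pick last = UGA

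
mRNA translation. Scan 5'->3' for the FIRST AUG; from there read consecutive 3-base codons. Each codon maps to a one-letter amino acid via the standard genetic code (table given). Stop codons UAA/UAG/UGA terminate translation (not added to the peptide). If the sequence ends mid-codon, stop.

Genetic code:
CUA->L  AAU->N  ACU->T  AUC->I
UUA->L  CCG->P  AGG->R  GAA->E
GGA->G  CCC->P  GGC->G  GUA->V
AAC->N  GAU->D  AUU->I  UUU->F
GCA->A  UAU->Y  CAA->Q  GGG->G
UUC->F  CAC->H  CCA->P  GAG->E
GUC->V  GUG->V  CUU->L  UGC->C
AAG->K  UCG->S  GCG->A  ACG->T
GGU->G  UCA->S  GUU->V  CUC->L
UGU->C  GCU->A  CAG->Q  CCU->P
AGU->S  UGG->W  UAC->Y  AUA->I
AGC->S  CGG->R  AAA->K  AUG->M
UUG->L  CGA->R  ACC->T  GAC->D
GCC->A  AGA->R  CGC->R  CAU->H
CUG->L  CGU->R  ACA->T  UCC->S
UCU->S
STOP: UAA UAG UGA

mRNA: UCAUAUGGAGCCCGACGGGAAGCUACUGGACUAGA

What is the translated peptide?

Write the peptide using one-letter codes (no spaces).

start AUG at pos 4
pos 4: AUG -> M; peptide=M
pos 7: GAG -> E; peptide=ME
pos 10: CCC -> P; peptide=MEP
pos 13: GAC -> D; peptide=MEPD
pos 16: GGG -> G; peptide=MEPDG
pos 19: AAG -> K; peptide=MEPDGK
pos 22: CUA -> L; peptide=MEPDGKL
pos 25: CUG -> L; peptide=MEPDGKLL
pos 28: GAC -> D; peptide=MEPDGKLLD
pos 31: UAG -> STOP

Answer: MEPDGKLLD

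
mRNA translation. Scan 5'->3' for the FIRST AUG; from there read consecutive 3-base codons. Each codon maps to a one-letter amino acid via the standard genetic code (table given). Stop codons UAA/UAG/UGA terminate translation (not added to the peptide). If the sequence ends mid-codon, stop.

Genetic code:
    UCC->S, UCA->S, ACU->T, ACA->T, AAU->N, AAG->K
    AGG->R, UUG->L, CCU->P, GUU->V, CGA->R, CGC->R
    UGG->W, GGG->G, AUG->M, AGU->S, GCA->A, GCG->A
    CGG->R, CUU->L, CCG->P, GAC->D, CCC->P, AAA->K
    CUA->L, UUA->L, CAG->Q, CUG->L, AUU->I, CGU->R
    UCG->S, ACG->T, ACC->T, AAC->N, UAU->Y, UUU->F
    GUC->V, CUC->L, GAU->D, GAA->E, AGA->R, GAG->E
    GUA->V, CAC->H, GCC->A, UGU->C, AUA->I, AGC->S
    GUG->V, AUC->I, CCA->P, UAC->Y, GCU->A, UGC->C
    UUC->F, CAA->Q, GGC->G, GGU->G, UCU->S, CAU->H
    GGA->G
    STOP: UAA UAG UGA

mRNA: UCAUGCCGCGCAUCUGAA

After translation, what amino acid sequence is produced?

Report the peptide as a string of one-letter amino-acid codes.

Answer: MPRI

Derivation:
start AUG at pos 2
pos 2: AUG -> M; peptide=M
pos 5: CCG -> P; peptide=MP
pos 8: CGC -> R; peptide=MPR
pos 11: AUC -> I; peptide=MPRI
pos 14: UGA -> STOP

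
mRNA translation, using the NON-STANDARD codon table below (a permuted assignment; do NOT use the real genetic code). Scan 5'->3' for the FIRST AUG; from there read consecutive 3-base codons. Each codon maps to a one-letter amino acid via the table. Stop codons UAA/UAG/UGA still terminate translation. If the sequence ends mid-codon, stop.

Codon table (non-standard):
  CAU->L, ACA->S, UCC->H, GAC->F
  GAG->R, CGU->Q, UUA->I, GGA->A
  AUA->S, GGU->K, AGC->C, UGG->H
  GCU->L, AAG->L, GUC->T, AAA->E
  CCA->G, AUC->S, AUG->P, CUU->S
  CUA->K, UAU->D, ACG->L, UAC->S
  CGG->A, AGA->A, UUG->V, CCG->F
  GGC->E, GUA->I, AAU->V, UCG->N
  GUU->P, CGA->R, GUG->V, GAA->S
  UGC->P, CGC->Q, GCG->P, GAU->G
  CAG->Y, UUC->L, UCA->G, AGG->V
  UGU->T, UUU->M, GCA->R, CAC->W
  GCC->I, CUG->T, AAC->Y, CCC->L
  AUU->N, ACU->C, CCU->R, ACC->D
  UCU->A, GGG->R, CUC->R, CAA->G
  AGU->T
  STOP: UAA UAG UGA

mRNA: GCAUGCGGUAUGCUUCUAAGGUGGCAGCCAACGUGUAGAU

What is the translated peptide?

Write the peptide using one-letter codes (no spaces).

start AUG at pos 2
pos 2: AUG -> P; peptide=P
pos 5: CGG -> A; peptide=PA
pos 8: UAU -> D; peptide=PAD
pos 11: GCU -> L; peptide=PADL
pos 14: UCU -> A; peptide=PADLA
pos 17: AAG -> L; peptide=PADLAL
pos 20: GUG -> V; peptide=PADLALV
pos 23: GCA -> R; peptide=PADLALVR
pos 26: GCC -> I; peptide=PADLALVRI
pos 29: AAC -> Y; peptide=PADLALVRIY
pos 32: GUG -> V; peptide=PADLALVRIYV
pos 35: UAG -> STOP

Answer: PADLALVRIYV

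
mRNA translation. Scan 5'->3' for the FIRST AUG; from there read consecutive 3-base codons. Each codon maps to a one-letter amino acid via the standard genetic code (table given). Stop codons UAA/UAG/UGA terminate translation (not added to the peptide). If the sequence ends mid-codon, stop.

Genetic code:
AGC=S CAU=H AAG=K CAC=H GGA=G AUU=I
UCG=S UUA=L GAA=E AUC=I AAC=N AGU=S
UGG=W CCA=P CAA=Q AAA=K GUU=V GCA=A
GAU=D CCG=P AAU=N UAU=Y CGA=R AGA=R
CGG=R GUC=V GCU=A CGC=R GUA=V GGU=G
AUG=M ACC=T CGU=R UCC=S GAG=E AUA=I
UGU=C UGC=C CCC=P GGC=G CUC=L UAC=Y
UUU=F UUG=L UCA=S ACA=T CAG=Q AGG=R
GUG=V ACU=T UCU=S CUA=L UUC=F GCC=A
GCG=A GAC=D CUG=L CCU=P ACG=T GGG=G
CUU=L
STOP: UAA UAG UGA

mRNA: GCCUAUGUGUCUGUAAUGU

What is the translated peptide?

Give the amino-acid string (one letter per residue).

start AUG at pos 4
pos 4: AUG -> M; peptide=M
pos 7: UGU -> C; peptide=MC
pos 10: CUG -> L; peptide=MCL
pos 13: UAA -> STOP

Answer: MCL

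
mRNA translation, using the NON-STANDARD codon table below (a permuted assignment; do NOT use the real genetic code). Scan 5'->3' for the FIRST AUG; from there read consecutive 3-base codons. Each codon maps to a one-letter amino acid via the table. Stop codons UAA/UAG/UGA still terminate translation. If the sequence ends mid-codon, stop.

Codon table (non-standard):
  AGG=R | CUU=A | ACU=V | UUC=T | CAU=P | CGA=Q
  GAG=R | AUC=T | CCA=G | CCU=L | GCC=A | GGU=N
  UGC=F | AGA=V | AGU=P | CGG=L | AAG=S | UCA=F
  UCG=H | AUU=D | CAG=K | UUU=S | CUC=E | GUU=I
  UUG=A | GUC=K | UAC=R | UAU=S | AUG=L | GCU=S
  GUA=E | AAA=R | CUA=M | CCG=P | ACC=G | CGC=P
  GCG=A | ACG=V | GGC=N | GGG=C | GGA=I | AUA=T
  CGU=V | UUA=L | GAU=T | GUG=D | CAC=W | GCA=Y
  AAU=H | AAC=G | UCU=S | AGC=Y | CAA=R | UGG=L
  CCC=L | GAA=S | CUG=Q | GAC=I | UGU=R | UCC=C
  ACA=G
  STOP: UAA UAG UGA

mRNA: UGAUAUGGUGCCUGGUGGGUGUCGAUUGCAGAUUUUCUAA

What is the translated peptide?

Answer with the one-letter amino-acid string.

start AUG at pos 4
pos 4: AUG -> L; peptide=L
pos 7: GUG -> D; peptide=LD
pos 10: CCU -> L; peptide=LDL
pos 13: GGU -> N; peptide=LDLN
pos 16: GGG -> C; peptide=LDLNC
pos 19: UGU -> R; peptide=LDLNCR
pos 22: CGA -> Q; peptide=LDLNCRQ
pos 25: UUG -> A; peptide=LDLNCRQA
pos 28: CAG -> K; peptide=LDLNCRQAK
pos 31: AUU -> D; peptide=LDLNCRQAKD
pos 34: UUC -> T; peptide=LDLNCRQAKDT
pos 37: UAA -> STOP

Answer: LDLNCRQAKDT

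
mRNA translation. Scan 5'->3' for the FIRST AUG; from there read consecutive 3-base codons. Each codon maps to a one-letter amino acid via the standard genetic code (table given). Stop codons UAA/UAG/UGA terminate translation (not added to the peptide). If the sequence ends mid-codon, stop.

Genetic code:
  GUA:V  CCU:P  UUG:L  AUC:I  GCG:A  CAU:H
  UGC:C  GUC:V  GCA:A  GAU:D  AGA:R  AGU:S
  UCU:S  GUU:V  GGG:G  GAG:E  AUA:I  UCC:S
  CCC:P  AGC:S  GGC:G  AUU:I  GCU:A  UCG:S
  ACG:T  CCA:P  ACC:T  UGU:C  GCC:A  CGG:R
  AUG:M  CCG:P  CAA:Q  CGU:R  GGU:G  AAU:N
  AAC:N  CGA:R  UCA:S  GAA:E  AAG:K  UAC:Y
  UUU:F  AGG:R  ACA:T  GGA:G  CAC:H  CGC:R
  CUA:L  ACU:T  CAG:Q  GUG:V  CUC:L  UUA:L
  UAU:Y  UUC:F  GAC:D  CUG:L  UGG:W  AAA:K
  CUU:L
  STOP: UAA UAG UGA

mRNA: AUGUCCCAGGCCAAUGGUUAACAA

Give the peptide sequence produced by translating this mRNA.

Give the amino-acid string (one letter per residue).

start AUG at pos 0
pos 0: AUG -> M; peptide=M
pos 3: UCC -> S; peptide=MS
pos 6: CAG -> Q; peptide=MSQ
pos 9: GCC -> A; peptide=MSQA
pos 12: AAU -> N; peptide=MSQAN
pos 15: GGU -> G; peptide=MSQANG
pos 18: UAA -> STOP

Answer: MSQANG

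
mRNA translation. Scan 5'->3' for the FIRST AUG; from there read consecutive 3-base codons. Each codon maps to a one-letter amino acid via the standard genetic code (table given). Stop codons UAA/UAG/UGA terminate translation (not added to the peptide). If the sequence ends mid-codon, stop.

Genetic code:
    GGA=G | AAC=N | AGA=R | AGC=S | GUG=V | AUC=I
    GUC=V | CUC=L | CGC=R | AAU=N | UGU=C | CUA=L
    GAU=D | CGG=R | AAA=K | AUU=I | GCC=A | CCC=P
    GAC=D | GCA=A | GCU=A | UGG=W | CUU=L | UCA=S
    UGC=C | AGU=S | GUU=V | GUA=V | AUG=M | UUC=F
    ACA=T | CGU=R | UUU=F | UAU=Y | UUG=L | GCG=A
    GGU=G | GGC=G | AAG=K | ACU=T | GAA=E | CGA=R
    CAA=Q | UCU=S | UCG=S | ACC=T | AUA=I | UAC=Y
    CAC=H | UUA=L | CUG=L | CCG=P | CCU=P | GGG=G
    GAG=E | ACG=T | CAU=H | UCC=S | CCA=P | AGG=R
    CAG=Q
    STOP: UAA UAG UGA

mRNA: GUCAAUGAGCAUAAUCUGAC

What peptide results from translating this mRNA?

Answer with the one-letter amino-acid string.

start AUG at pos 4
pos 4: AUG -> M; peptide=M
pos 7: AGC -> S; peptide=MS
pos 10: AUA -> I; peptide=MSI
pos 13: AUC -> I; peptide=MSII
pos 16: UGA -> STOP

Answer: MSII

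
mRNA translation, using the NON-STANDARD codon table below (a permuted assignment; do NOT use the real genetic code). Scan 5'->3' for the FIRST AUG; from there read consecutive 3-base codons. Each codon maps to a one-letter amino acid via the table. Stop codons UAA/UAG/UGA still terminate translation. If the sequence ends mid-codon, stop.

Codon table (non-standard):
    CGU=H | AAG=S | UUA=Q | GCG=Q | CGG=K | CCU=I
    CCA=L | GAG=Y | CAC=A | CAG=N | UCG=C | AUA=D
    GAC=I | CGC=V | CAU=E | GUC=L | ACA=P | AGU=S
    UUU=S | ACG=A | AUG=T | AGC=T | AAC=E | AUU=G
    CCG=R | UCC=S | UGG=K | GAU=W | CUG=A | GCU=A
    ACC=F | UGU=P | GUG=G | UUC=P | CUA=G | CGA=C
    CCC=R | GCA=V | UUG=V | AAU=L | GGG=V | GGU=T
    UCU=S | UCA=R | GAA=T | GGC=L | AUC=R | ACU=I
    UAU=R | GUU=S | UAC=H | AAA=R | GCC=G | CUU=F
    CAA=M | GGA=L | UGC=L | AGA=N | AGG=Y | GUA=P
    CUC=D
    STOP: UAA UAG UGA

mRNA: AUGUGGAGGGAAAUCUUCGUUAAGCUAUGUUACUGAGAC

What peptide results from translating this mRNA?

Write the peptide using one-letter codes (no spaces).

start AUG at pos 0
pos 0: AUG -> T; peptide=T
pos 3: UGG -> K; peptide=TK
pos 6: AGG -> Y; peptide=TKY
pos 9: GAA -> T; peptide=TKYT
pos 12: AUC -> R; peptide=TKYTR
pos 15: UUC -> P; peptide=TKYTRP
pos 18: GUU -> S; peptide=TKYTRPS
pos 21: AAG -> S; peptide=TKYTRPSS
pos 24: CUA -> G; peptide=TKYTRPSSG
pos 27: UGU -> P; peptide=TKYTRPSSGP
pos 30: UAC -> H; peptide=TKYTRPSSGPH
pos 33: UGA -> STOP

Answer: TKYTRPSSGPH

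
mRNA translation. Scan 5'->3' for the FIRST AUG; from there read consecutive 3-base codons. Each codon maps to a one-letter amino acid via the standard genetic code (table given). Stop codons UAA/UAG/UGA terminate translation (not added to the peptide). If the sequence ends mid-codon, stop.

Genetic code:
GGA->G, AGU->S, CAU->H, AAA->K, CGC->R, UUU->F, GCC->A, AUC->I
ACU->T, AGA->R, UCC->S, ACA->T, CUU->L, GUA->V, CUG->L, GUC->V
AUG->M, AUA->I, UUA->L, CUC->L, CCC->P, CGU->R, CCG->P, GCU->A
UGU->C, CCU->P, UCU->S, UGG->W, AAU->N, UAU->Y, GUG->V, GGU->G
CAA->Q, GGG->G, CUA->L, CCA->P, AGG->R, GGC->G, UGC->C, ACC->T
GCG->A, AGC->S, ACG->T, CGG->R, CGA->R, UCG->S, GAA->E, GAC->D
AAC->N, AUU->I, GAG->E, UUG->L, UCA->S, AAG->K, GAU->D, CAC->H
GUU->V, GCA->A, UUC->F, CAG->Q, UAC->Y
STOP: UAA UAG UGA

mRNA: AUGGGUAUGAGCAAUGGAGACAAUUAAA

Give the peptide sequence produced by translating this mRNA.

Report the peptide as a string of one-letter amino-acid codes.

Answer: MGMSNGDN

Derivation:
start AUG at pos 0
pos 0: AUG -> M; peptide=M
pos 3: GGU -> G; peptide=MG
pos 6: AUG -> M; peptide=MGM
pos 9: AGC -> S; peptide=MGMS
pos 12: AAU -> N; peptide=MGMSN
pos 15: GGA -> G; peptide=MGMSNG
pos 18: GAC -> D; peptide=MGMSNGD
pos 21: AAU -> N; peptide=MGMSNGDN
pos 24: UAA -> STOP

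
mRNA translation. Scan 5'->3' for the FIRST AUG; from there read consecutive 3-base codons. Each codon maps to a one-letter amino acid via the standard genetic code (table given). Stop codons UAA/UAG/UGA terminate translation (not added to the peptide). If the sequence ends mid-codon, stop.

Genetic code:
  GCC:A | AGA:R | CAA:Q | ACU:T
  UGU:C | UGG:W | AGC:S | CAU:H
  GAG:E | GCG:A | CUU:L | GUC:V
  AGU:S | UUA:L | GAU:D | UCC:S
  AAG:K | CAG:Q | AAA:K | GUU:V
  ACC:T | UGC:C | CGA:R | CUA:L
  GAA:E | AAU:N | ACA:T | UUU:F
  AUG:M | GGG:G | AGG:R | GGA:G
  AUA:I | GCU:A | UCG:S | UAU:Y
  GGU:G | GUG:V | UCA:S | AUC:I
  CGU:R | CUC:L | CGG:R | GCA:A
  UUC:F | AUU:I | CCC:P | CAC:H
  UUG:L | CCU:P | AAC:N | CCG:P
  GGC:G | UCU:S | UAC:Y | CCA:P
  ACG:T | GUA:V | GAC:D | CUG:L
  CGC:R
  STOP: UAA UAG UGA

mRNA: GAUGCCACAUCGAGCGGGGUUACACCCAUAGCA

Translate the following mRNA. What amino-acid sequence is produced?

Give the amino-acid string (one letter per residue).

start AUG at pos 1
pos 1: AUG -> M; peptide=M
pos 4: CCA -> P; peptide=MP
pos 7: CAU -> H; peptide=MPH
pos 10: CGA -> R; peptide=MPHR
pos 13: GCG -> A; peptide=MPHRA
pos 16: GGG -> G; peptide=MPHRAG
pos 19: UUA -> L; peptide=MPHRAGL
pos 22: CAC -> H; peptide=MPHRAGLH
pos 25: CCA -> P; peptide=MPHRAGLHP
pos 28: UAG -> STOP

Answer: MPHRAGLHP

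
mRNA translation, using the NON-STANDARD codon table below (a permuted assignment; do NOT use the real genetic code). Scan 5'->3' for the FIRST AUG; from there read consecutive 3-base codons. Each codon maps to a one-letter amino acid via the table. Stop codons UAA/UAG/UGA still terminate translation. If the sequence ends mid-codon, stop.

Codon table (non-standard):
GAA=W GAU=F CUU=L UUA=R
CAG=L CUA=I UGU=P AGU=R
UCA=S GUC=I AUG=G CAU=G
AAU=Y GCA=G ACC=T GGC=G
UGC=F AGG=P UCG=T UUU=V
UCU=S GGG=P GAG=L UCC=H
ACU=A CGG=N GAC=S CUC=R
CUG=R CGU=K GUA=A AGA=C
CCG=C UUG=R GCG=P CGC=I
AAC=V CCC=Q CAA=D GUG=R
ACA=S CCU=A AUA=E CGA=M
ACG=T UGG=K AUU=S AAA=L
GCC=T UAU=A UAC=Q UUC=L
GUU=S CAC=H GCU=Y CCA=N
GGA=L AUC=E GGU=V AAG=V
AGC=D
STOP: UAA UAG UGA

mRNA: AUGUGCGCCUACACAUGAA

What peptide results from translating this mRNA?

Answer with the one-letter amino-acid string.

start AUG at pos 0
pos 0: AUG -> G; peptide=G
pos 3: UGC -> F; peptide=GF
pos 6: GCC -> T; peptide=GFT
pos 9: UAC -> Q; peptide=GFTQ
pos 12: ACA -> S; peptide=GFTQS
pos 15: UGA -> STOP

Answer: GFTQS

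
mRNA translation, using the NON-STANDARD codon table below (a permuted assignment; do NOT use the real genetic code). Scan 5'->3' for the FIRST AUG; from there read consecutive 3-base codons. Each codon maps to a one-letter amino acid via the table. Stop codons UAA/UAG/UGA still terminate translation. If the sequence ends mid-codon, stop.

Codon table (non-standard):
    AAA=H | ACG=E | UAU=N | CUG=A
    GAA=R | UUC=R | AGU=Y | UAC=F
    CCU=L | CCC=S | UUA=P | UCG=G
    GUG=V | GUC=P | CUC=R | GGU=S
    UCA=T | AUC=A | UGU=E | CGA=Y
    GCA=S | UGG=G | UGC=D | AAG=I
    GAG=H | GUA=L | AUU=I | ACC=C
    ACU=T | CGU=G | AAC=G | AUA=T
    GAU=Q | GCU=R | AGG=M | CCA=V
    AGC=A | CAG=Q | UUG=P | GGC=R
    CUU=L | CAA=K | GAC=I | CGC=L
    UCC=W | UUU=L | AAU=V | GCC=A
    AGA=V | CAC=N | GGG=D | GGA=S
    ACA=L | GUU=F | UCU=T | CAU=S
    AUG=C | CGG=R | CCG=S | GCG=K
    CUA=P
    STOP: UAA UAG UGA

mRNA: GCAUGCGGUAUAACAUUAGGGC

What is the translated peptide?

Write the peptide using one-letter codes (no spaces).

Answer: CRNGIM

Derivation:
start AUG at pos 2
pos 2: AUG -> C; peptide=C
pos 5: CGG -> R; peptide=CR
pos 8: UAU -> N; peptide=CRN
pos 11: AAC -> G; peptide=CRNG
pos 14: AUU -> I; peptide=CRNGI
pos 17: AGG -> M; peptide=CRNGIM
pos 20: only 2 nt remain (<3), stop (end of mRNA)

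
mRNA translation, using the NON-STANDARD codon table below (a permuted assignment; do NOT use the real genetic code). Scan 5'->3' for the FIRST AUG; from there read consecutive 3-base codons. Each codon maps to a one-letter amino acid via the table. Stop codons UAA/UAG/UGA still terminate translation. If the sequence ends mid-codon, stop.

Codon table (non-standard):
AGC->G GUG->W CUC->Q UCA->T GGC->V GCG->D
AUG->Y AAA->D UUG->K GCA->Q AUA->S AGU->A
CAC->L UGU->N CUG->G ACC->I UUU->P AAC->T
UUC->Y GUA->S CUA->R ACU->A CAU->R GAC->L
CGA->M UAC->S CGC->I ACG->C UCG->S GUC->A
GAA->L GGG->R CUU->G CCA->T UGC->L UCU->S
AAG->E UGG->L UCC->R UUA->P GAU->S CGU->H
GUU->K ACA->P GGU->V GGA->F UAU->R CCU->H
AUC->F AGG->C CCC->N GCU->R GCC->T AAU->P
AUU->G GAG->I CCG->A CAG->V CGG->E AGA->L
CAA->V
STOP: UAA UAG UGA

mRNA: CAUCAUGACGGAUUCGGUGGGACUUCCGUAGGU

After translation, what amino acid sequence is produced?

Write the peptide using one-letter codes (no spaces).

start AUG at pos 4
pos 4: AUG -> Y; peptide=Y
pos 7: ACG -> C; peptide=YC
pos 10: GAU -> S; peptide=YCS
pos 13: UCG -> S; peptide=YCSS
pos 16: GUG -> W; peptide=YCSSW
pos 19: GGA -> F; peptide=YCSSWF
pos 22: CUU -> G; peptide=YCSSWFG
pos 25: CCG -> A; peptide=YCSSWFGA
pos 28: UAG -> STOP

Answer: YCSSWFGA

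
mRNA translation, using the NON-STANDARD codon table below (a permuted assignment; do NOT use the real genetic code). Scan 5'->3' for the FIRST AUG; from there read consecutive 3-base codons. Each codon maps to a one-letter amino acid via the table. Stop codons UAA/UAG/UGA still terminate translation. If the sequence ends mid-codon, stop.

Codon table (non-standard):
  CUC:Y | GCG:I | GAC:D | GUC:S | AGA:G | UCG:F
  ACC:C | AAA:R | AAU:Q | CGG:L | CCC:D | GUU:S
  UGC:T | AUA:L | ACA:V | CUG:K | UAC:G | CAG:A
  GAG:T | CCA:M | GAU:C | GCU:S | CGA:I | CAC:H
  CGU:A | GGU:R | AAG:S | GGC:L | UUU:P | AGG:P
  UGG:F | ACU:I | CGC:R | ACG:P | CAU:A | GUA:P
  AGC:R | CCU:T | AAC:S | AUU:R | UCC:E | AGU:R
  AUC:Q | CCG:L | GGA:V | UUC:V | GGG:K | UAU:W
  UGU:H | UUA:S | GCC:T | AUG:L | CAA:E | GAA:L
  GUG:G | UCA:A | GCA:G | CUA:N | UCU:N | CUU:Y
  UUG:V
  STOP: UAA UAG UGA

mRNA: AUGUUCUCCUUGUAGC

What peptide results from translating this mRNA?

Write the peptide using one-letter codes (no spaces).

Answer: LVEV

Derivation:
start AUG at pos 0
pos 0: AUG -> L; peptide=L
pos 3: UUC -> V; peptide=LV
pos 6: UCC -> E; peptide=LVE
pos 9: UUG -> V; peptide=LVEV
pos 12: UAG -> STOP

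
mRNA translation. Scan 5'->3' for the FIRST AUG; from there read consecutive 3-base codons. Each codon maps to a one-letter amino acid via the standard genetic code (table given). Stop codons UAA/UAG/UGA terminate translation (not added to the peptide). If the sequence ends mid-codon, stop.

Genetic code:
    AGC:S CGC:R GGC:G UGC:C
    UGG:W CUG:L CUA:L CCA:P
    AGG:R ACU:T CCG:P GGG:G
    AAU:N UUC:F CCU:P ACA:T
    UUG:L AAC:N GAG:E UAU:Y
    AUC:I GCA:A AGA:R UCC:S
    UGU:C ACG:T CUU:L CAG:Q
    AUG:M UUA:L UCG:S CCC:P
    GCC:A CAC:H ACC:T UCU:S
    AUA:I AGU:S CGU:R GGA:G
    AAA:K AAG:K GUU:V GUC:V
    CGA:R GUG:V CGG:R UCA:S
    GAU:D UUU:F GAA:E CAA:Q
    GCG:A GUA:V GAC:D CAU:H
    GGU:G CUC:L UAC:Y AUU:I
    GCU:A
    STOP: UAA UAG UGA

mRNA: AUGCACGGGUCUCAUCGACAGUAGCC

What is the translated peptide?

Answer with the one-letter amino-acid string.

start AUG at pos 0
pos 0: AUG -> M; peptide=M
pos 3: CAC -> H; peptide=MH
pos 6: GGG -> G; peptide=MHG
pos 9: UCU -> S; peptide=MHGS
pos 12: CAU -> H; peptide=MHGSH
pos 15: CGA -> R; peptide=MHGSHR
pos 18: CAG -> Q; peptide=MHGSHRQ
pos 21: UAG -> STOP

Answer: MHGSHRQ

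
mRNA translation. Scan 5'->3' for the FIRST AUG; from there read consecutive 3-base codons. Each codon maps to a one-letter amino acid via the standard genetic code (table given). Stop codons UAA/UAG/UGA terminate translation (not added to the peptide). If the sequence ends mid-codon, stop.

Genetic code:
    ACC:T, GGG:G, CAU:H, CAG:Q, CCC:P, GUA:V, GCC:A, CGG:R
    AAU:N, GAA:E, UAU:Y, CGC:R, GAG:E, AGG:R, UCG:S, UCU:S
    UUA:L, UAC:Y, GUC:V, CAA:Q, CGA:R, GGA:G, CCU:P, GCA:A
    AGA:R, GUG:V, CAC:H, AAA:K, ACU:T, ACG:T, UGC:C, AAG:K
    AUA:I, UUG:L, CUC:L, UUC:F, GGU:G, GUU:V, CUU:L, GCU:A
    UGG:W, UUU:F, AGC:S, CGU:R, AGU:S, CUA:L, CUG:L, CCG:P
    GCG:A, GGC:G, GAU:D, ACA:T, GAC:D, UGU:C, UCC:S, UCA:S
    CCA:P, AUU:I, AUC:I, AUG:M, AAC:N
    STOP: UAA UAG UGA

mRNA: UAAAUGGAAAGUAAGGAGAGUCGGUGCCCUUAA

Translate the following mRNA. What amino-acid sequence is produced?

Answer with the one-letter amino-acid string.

start AUG at pos 3
pos 3: AUG -> M; peptide=M
pos 6: GAA -> E; peptide=ME
pos 9: AGU -> S; peptide=MES
pos 12: AAG -> K; peptide=MESK
pos 15: GAG -> E; peptide=MESKE
pos 18: AGU -> S; peptide=MESKES
pos 21: CGG -> R; peptide=MESKESR
pos 24: UGC -> C; peptide=MESKESRC
pos 27: CCU -> P; peptide=MESKESRCP
pos 30: UAA -> STOP

Answer: MESKESRCP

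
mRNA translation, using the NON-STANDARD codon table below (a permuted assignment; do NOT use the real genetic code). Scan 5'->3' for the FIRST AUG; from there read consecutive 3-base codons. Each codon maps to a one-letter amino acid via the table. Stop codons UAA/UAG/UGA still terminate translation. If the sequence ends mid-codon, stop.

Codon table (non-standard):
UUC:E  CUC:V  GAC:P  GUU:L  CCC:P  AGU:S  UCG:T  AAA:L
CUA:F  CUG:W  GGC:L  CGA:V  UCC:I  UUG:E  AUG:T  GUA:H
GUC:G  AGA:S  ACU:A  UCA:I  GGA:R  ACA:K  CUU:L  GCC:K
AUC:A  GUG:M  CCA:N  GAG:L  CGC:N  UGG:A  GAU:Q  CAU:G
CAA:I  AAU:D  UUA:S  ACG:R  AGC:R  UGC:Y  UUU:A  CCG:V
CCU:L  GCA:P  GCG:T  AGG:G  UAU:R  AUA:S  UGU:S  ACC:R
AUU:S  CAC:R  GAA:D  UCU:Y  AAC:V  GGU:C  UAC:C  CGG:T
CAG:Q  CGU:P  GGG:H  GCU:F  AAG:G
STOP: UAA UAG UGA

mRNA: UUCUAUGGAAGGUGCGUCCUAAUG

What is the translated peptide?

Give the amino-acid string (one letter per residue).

Answer: TDCTI

Derivation:
start AUG at pos 4
pos 4: AUG -> T; peptide=T
pos 7: GAA -> D; peptide=TD
pos 10: GGU -> C; peptide=TDC
pos 13: GCG -> T; peptide=TDCT
pos 16: UCC -> I; peptide=TDCTI
pos 19: UAA -> STOP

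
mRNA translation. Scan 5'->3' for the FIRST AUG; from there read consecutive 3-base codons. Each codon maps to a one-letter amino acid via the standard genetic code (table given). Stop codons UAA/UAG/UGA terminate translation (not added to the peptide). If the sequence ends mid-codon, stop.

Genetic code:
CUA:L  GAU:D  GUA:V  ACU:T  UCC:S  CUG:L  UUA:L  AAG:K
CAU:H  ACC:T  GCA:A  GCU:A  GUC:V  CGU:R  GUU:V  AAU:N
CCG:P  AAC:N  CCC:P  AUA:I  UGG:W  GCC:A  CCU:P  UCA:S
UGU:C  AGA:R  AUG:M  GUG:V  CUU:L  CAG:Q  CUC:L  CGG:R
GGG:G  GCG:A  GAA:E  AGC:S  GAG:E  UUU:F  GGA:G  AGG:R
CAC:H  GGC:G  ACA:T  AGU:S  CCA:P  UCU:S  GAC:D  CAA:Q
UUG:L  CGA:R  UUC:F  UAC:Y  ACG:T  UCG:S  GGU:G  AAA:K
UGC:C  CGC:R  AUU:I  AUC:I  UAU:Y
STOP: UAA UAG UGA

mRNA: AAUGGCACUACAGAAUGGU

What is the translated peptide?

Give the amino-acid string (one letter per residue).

start AUG at pos 1
pos 1: AUG -> M; peptide=M
pos 4: GCA -> A; peptide=MA
pos 7: CUA -> L; peptide=MAL
pos 10: CAG -> Q; peptide=MALQ
pos 13: AAU -> N; peptide=MALQN
pos 16: GGU -> G; peptide=MALQNG
pos 19: only 0 nt remain (<3), stop (end of mRNA)

Answer: MALQNG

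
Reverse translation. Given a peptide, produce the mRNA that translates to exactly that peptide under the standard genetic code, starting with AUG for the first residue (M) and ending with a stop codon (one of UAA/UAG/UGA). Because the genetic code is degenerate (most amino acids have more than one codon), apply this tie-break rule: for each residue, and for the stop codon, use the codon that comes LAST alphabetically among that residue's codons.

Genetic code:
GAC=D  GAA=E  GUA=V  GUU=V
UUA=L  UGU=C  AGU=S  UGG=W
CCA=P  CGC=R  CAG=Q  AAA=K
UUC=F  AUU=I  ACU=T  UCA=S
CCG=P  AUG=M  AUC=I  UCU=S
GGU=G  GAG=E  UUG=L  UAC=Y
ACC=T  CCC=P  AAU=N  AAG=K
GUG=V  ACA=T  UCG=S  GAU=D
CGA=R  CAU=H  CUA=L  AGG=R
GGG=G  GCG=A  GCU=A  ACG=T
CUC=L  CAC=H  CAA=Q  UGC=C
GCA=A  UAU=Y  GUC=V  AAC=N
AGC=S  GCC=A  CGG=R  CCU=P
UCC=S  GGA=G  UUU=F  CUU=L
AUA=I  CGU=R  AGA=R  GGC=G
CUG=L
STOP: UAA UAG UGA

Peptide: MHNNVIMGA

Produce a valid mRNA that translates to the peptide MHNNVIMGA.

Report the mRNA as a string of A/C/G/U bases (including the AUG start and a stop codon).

residue 1: M -> AUG (start codon)
residue 2: H codons sorted = CAC,CAU -> pick last = CAU
residue 3: N codons sorted = AAC,AAU -> pick last = AAU
residue 4: N codons sorted = AAC,AAU -> pick last = AAU
residue 5: V codons sorted = GUA,GUC,GUG,GUU -> pick last = GUU
residue 6: I codons sorted = AUA,AUC,AUU -> pick last = AUU
residue 7: M -> AUG (only codon)
residue 8: G codons sorted = GGA,GGC,GGG,GGU -> pick last = GGU
residue 9: A codons sorted = GCA,GCC,GCG,GCU -> pick last = GCU
terminator: stop codons sorted = UAA,UAG,UGA -> pick last = UGA

Answer: mRNA: AUGCAUAAUAAUGUUAUUAUGGGUGCUUGA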